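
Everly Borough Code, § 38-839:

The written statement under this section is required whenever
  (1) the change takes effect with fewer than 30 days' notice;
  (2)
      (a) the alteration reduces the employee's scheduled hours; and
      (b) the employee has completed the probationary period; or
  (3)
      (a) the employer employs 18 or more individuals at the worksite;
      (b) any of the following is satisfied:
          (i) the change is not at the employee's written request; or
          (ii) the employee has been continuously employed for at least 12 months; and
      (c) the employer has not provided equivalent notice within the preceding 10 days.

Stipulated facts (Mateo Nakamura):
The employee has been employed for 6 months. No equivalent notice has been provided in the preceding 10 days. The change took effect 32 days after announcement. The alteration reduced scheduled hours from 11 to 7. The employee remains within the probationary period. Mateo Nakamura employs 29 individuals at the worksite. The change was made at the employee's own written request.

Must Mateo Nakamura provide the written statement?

(1) < 30 days' notice — not met.
(a) hours reduced — holds.
(b) past probation — not met.
(2) = T AND F = false.
(a) ≥ 18 at site — holds.
(i) not employee-requested — not satisfied.
(ii) tenure ≥ 12 mo. — not met.
So (b) is not satisfied (F OR F).
(c) no recent notice — met.
(3): T AND F AND T → false.
Overall = F OR F OR F = false.

No — not required.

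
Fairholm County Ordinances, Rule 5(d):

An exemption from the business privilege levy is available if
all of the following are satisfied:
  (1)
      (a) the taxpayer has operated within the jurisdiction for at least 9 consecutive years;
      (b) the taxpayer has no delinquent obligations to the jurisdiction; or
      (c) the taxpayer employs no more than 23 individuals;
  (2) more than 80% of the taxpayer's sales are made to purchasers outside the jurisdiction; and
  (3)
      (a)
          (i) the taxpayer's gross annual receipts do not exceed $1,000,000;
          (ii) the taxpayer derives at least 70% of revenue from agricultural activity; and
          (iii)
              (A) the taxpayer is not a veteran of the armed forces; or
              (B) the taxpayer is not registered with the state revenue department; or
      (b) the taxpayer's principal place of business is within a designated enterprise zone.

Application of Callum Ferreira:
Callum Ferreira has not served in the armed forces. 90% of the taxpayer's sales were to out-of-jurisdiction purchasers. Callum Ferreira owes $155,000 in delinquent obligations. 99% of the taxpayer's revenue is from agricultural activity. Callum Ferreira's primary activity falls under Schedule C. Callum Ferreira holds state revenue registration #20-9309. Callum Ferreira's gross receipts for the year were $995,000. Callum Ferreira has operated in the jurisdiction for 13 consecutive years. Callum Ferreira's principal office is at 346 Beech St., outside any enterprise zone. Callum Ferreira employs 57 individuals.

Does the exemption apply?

(a) ≥ 9 yrs in jurisdiction — holds.
(b) no delinquency — not met.
(c) ≤ 23 employees — fails.
(1) = T OR F OR F = true.
(2) >80% out-of-jur. sales — met.
(i) receipts ≤ $1,000,000 — met.
(ii) ≥70% agricultural — met.
(A) not (veteran) — met.
(B) not (state-registered) — not satisfied.
(iii) = T OR F = true.
(a): T AND T AND T → true.
(b) in enterprise zone — not satisfied.
(3) = T OR F = true.
Overall: T AND T AND T → true.

Yes — exempt.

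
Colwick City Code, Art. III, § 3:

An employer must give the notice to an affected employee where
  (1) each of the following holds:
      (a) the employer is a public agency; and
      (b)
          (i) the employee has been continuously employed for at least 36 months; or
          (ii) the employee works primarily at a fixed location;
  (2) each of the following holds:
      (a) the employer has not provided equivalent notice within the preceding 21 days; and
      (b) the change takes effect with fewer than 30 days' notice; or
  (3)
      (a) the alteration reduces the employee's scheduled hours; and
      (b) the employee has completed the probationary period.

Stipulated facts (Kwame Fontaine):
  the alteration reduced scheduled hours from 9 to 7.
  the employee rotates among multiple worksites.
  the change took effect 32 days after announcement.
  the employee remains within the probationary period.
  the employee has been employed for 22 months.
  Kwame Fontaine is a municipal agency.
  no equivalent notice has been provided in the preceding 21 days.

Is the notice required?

No — not required.

(a) public agency — holds.
(i) tenure ≥ 36 mo. — not met.
(ii) fixed location — fails.
(b): F OR F → false.
(1): T AND F → false.
(a) no recent notice — holds.
(b) < 30 days' notice — not satisfied.
So (2) is not satisfied (T AND F).
(a) hours reduced — met.
(b) past probation — not satisfied.
(3) = T AND F = false.
Overall = F OR F OR F = false.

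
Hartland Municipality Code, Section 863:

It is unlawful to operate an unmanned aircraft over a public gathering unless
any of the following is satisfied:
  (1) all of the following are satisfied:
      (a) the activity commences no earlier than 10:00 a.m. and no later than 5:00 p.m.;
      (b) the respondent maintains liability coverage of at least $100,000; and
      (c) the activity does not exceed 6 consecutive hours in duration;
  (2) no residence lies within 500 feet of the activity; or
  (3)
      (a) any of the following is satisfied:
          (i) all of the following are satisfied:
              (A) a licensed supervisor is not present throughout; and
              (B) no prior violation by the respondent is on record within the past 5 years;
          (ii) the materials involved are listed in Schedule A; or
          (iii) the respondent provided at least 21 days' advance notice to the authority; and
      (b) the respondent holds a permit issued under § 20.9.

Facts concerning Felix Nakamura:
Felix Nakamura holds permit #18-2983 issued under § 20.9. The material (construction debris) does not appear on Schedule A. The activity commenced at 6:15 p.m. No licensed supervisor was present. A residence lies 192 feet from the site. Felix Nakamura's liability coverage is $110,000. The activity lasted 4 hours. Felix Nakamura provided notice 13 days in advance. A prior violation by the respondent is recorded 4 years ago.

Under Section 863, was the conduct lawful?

No — unlawful.

(a) start within hours — not satisfied.
(b) coverage ≥ $100,000 — met.
(c) ≤ 6 hrs duration — holds.
So (1) is not satisfied (F AND T AND T).
(2) no residence in 500 ft — fails.
(A) not (supervisor present) — met.
(B) no prior violation — not met.
(i) = T AND F = false.
(ii) Schedule A material — not met.
(iii) ≥21 days' notice — not satisfied.
So (a) is not satisfied (F OR F OR F).
(b) holds permit — satisfied.
(3) = F AND T = false.
Overall = F OR F OR F = false.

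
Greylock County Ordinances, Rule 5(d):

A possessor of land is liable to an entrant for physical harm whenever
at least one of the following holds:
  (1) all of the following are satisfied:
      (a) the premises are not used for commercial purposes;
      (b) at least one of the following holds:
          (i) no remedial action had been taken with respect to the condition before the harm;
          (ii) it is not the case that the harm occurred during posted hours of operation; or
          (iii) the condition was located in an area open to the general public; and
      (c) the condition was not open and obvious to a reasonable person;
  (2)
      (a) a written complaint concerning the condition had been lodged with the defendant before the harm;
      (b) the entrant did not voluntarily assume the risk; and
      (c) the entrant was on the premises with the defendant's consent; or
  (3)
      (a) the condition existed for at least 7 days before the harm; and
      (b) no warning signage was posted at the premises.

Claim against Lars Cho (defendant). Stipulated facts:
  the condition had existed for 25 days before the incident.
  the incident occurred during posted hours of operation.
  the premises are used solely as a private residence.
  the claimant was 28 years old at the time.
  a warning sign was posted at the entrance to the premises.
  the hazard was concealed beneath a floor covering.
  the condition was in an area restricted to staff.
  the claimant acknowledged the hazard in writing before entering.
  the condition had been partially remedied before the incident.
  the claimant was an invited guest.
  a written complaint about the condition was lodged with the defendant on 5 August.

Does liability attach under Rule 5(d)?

(a) not (commercial use) — met.
(i) no remedial action — not met.
(ii) not (during posted hours) — not met.
(iii) public area — not satisfied.
(b): F OR F OR F → false.
(c) not open/obvious — holds.
(1) = T AND F AND T = false.
(a) complaint lodged — met.
(b) no assumed risk — not satisfied.
(c) consent to enter — holds.
(2) = T AND F AND T = false.
(a) condition ≥7 days old — satisfied.
(b) no signage posted — not satisfied.
(3) = T AND F = false.
Overall = F OR F OR F = false.

No — not liable.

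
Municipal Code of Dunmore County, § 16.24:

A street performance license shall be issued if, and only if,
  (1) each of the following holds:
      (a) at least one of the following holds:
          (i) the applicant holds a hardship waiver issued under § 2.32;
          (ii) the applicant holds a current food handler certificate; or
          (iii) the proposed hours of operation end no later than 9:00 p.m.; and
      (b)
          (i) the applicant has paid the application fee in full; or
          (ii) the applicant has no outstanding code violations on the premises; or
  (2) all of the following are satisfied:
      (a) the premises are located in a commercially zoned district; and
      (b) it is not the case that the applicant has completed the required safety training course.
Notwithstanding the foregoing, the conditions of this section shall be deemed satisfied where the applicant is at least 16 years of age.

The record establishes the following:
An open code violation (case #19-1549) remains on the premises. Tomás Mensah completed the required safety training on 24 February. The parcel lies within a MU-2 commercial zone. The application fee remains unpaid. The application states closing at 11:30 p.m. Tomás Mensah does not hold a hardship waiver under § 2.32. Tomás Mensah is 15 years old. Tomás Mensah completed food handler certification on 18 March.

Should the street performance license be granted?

No — denied.

(i) hardship waiver — not met.
(ii) food handler cert. — holds.
(iii) closes by 9 p.m. — fails.
So (a) is satisfied (F OR T OR F).
(i) fee paid — not satisfied.
(ii) no code violations — fails.
(b): F OR F → false.
So (1) is not satisfied (T AND F).
(a) commercially zoned — holds.
(b) not (safety training) — not satisfied.
(2) = T AND F = false.
Overall: F OR F → false.
Exception (age ≥ 16) — not satisfied.
Result: main false OR exception false → false.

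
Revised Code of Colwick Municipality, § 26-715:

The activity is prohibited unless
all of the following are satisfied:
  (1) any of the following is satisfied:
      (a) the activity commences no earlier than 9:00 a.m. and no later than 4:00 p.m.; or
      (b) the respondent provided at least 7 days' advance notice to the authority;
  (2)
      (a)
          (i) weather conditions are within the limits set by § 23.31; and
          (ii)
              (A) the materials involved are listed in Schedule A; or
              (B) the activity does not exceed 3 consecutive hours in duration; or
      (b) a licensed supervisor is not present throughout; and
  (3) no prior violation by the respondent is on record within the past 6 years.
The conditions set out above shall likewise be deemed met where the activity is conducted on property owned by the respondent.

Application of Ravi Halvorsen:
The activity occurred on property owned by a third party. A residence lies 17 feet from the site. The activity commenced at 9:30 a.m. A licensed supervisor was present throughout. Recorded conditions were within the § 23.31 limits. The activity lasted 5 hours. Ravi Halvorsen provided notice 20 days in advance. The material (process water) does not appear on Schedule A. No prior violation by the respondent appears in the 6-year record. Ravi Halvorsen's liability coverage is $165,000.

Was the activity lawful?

No — unlawful.

(a) start within hours — holds.
(b) ≥7 days' notice — met.
(1) = T OR T = true.
(i) weather ok — met.
(A) Schedule A material — not met.
(B) ≤ 3 hrs duration — not satisfied.
So (ii) is not satisfied (F OR F).
So (a) is not satisfied (T AND F).
(b) not (supervisor present) — not satisfied.
(2): F OR F → false.
(3) no prior violation — holds.
Overall: T AND F AND T → false.
Exception (own property) — not satisfied.
Result: main false OR exception false → false.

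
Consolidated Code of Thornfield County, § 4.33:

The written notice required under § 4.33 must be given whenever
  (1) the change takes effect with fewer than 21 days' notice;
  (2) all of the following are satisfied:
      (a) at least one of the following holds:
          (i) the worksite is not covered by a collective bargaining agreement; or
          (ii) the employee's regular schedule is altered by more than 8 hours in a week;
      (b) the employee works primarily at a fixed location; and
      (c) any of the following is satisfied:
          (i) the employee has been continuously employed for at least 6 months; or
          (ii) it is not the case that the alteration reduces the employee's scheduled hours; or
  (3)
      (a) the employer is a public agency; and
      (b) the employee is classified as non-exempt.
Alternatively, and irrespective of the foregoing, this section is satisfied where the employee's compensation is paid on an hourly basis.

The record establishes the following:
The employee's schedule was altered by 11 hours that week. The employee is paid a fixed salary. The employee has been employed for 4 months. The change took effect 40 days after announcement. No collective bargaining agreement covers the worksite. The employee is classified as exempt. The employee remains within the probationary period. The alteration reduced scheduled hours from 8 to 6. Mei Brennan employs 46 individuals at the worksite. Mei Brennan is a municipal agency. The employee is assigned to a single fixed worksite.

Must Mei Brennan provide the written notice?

No — not required.

(1) < 21 days' notice — fails.
(i) no CBA — met.
(ii) schedule shift > 8h — holds.
So (a) is satisfied (T OR T).
(b) fixed location — satisfied.
(i) tenure ≥ 6 mo. — fails.
(ii) not (hours reduced) — not met.
(c) = F OR F = false.
(2): T AND T AND F → false.
(a) public agency — met.
(b) non-exempt — not met.
So (3) is not satisfied (T AND F).
Overall: F OR F OR F → false.
Exception (hourly-paid) — not satisfied.
Result: main false OR exception false → false.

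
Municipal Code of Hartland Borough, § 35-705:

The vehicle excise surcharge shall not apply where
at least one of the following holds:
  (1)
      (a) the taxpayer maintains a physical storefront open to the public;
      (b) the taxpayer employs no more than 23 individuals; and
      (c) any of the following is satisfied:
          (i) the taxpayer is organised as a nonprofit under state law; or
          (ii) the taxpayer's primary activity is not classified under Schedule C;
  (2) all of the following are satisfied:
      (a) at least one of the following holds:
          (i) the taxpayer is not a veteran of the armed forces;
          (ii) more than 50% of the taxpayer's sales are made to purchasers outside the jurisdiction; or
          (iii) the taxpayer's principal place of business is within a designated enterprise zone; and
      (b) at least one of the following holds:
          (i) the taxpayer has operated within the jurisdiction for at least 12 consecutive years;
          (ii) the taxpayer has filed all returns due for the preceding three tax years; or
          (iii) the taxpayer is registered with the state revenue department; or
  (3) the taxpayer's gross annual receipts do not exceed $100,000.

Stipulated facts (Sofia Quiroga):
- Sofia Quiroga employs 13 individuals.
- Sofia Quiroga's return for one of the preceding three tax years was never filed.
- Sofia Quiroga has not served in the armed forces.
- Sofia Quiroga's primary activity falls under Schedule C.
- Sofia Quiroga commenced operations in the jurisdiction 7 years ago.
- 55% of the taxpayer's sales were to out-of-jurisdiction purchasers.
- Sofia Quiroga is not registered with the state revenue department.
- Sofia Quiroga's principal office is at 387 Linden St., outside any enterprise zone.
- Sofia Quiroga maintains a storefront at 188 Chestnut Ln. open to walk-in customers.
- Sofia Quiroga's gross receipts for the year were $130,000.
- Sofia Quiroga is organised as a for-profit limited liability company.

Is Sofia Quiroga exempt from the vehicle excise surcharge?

(a) has storefront — satisfied.
(b) ≤ 23 employees — met.
(i) nonprofit — fails.
(ii) not (Schedule C activity) — not met.
(c): F OR F → false.
(1) = T AND T AND F = false.
(i) not (veteran) — satisfied.
(ii) >50% out-of-jur. sales — satisfied.
(iii) in enterprise zone — not satisfied.
(a) = T OR T OR F = true.
(i) ≥ 12 yrs in jurisdiction — fails.
(ii) returns current — fails.
(iii) state-registered — fails.
(b): F OR F OR F → false.
(2): T AND F → false.
(3) receipts ≤ $100,000 — not satisfied.
So Overall is not satisfied (F OR F OR F).

No — not exempt.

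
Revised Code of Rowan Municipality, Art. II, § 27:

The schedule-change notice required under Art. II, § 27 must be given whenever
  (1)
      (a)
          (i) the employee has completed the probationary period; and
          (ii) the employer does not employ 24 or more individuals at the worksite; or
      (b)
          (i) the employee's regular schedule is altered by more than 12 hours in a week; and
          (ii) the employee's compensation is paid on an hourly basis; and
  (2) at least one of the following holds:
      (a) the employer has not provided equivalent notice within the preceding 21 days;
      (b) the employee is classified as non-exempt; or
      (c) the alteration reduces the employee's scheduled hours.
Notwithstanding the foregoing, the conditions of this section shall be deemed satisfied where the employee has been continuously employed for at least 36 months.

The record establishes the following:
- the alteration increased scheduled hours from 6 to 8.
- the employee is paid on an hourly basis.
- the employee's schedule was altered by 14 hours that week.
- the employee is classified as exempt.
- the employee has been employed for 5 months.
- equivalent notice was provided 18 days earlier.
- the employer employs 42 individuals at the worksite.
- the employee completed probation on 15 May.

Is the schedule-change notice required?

(i) past probation — satisfied.
(ii) not (≥ 24 at site) — fails.
(a): T AND F → false.
(i) schedule shift > 12h — holds.
(ii) hourly-paid — met.
(b) = T AND T = true.
(1) = F OR T = true.
(a) no recent notice — fails.
(b) non-exempt — fails.
(c) hours reduced — not satisfied.
(2) = F OR F OR F = false.
Overall: T AND F → false.
Exception (tenure ≥ 36 mo.) — not satisfied.
Result: main false OR exception false → false.

No — not required.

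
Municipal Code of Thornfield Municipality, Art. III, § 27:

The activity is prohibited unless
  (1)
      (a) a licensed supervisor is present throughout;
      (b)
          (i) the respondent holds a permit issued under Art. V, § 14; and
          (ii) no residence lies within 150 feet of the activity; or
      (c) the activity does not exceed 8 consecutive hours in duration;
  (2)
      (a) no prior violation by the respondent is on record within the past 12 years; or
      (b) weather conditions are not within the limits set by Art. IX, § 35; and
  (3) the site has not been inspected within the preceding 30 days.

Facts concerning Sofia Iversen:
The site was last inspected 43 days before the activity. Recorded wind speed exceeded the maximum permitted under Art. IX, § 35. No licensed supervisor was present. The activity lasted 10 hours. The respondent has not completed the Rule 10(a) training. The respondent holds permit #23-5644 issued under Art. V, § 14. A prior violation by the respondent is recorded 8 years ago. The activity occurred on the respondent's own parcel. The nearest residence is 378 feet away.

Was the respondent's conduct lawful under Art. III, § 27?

(a) supervisor present — not met.
(i) holds permit — satisfied.
(ii) no residence in 150 ft — holds.
(b): T AND T → true.
(c) ≤ 8 hrs duration — not satisfied.
(1) = F OR T OR F = true.
(a) no prior violation — fails.
(b) not (weather ok) — met.
(2) = F OR T = true.
(3) not (site inspected) — met.
So Overall is satisfied (T AND T AND T).

Yes — lawful.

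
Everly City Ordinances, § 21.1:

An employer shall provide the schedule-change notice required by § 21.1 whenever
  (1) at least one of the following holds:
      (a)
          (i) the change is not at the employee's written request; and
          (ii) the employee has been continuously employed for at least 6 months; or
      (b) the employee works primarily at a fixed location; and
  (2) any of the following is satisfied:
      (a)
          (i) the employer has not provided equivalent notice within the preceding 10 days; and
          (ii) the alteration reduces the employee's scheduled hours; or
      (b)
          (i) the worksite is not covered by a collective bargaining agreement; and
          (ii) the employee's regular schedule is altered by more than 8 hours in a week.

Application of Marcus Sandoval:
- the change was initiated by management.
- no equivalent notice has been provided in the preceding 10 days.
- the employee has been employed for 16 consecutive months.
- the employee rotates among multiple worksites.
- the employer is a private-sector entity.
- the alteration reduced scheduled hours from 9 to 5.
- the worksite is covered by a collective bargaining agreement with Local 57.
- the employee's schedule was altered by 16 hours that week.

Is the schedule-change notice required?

(i) not employee-requested — met.
(ii) tenure ≥ 6 mo. — met.
(a) = T AND T = true.
(b) fixed location — not satisfied.
(1): T OR F → true.
(i) no recent notice — holds.
(ii) hours reduced — met.
(a): T AND T → true.
(i) no CBA — fails.
(ii) schedule shift > 8h — met.
So (b) is not satisfied (F AND T).
(2) = T OR F = true.
Overall: T AND T → true.

Yes — required.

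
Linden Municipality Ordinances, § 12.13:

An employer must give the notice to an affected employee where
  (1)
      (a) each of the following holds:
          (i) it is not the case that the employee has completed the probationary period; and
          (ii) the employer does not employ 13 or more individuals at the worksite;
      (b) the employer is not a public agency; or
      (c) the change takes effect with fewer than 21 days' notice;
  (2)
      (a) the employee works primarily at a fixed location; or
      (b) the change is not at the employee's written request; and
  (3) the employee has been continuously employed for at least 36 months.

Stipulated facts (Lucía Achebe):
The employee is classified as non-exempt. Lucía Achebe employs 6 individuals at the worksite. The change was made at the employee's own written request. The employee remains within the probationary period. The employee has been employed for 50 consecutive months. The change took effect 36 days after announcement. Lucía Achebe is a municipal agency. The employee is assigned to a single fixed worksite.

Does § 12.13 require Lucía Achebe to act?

Yes — required.

(i) not (past probation) — satisfied.
(ii) not (≥ 13 at site) — holds.
(a) = T AND T = true.
(b) not (public agency) — not met.
(c) < 21 days' notice — fails.
(1): T OR F OR F → true.
(a) fixed location — holds.
(b) not employee-requested — not satisfied.
So (2) is satisfied (T OR F).
(3) tenure ≥ 36 mo. — holds.
So Overall is satisfied (T AND T AND T).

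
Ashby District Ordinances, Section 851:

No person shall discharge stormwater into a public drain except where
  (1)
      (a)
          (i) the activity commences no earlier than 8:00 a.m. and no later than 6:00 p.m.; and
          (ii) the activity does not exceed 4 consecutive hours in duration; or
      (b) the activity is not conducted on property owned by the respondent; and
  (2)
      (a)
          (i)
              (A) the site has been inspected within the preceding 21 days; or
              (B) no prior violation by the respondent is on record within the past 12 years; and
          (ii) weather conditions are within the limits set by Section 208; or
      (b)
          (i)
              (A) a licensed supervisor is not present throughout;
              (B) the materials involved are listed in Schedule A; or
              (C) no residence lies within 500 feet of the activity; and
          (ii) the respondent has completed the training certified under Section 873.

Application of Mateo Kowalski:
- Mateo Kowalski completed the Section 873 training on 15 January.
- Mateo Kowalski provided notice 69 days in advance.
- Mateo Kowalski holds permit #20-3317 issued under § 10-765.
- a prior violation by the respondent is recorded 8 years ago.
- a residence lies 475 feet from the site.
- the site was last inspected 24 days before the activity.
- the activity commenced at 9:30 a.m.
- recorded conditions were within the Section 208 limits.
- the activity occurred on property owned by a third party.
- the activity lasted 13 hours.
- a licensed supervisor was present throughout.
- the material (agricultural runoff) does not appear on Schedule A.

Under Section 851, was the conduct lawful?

(i) start within hours — satisfied.
(ii) ≤ 4 hrs duration — fails.
(a): T AND F → false.
(b) not (own property) — satisfied.
(1) = F OR T = true.
(A) site inspected — fails.
(B) no prior violation — not satisfied.
So (i) is not satisfied (F OR F).
(ii) weather ok — holds.
So (a) is not satisfied (F AND T).
(A) not (supervisor present) — not satisfied.
(B) Schedule A material — not met.
(C) no residence in 500 ft — fails.
(i) = F OR F OR F = false.
(ii) training certified — satisfied.
(b) = F AND T = false.
(2): F OR F → false.
Overall: T AND F → false.

No — unlawful.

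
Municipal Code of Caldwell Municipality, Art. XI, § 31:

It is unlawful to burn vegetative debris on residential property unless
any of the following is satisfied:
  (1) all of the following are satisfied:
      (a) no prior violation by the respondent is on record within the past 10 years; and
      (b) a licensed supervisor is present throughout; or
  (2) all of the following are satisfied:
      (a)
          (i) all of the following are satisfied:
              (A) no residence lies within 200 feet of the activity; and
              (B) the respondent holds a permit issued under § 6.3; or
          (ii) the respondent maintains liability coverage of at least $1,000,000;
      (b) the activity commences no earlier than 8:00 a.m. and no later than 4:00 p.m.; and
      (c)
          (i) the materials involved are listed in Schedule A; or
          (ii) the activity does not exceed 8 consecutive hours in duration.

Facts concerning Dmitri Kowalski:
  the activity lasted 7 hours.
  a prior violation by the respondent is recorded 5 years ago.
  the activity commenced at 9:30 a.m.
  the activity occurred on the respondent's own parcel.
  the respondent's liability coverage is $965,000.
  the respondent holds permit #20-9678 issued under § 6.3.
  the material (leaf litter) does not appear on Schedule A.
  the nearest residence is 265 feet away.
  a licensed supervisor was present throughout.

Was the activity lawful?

(a) no prior violation — fails.
(b) supervisor present — satisfied.
(1) = F AND T = false.
(A) no residence in 200 ft — met.
(B) holds permit — satisfied.
So (i) is satisfied (T AND T).
(ii) coverage ≥ $1,000,000 — not met.
(a): T OR F → true.
(b) start within hours — satisfied.
(i) Schedule A material — fails.
(ii) ≤ 8 hrs duration — met.
(c): F OR T → true.
So (2) is satisfied (T AND T AND T).
Overall: F OR T → true.

Yes — lawful.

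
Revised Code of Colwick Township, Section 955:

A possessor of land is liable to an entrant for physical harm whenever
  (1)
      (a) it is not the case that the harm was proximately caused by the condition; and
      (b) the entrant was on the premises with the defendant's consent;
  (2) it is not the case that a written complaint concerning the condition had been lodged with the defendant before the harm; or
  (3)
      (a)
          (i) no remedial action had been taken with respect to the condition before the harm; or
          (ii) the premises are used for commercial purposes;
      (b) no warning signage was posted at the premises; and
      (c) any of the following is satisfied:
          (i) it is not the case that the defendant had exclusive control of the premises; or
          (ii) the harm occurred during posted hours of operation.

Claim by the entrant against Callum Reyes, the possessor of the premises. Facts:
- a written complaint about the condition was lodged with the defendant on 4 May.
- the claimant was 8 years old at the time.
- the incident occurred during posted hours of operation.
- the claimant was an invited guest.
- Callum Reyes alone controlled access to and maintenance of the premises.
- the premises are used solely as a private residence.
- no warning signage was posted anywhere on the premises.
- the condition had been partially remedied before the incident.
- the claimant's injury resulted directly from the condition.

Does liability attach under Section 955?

(a) not (proximate cause) — not satisfied.
(b) consent to enter — satisfied.
So (1) is not satisfied (F AND T).
(2) not (complaint lodged) — not satisfied.
(i) no remedial action — fails.
(ii) commercial use — not satisfied.
(a) = F OR F = false.
(b) no signage posted — holds.
(i) not (exclusive control) — fails.
(ii) during posted hours — holds.
(c) = F OR T = true.
(3): F AND T AND T → false.
So Overall is not satisfied (F OR F OR F).

No — not liable.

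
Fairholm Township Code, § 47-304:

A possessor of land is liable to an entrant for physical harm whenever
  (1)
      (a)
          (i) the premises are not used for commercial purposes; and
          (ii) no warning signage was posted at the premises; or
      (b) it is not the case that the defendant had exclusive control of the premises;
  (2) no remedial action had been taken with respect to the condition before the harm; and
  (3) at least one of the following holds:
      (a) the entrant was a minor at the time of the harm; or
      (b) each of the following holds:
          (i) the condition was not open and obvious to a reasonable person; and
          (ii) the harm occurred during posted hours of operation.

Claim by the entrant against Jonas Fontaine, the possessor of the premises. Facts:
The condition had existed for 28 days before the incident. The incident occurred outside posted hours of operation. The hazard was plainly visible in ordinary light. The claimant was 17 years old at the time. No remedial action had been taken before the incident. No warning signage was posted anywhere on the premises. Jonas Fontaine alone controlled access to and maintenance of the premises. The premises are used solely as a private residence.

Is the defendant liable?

(i) not (commercial use) — satisfied.
(ii) no signage posted — satisfied.
(a) = T AND T = true.
(b) not (exclusive control) — not satisfied.
(1): T OR F → true.
(2) no remedial action — holds.
(a) entrant a minor — holds.
(i) not open/obvious — fails.
(ii) during posted hours — not met.
(b): F AND F → false.
(3) = T OR F = true.
Overall = T AND T AND T = true.

Yes — liable.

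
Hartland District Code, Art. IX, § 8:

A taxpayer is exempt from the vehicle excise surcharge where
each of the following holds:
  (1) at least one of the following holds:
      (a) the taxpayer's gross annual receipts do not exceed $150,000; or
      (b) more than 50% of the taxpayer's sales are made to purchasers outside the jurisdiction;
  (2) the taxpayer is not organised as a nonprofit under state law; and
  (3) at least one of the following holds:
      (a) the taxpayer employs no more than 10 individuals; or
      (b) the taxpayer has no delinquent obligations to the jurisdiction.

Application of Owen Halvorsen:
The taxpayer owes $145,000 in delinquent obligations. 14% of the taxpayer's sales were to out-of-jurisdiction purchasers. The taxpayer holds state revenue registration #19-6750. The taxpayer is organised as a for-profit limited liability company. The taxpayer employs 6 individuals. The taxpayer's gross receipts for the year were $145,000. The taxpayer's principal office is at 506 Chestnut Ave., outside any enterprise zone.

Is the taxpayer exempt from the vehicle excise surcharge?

Yes — exempt.

(a) receipts ≤ $150,000 — satisfied.
(b) >50% out-of-jur. sales — not satisfied.
(1) = T OR F = true.
(2) not (nonprofit) — met.
(a) ≤ 10 employees — met.
(b) no delinquency — not met.
(3) = T OR F = true.
Overall: T AND T AND T → true.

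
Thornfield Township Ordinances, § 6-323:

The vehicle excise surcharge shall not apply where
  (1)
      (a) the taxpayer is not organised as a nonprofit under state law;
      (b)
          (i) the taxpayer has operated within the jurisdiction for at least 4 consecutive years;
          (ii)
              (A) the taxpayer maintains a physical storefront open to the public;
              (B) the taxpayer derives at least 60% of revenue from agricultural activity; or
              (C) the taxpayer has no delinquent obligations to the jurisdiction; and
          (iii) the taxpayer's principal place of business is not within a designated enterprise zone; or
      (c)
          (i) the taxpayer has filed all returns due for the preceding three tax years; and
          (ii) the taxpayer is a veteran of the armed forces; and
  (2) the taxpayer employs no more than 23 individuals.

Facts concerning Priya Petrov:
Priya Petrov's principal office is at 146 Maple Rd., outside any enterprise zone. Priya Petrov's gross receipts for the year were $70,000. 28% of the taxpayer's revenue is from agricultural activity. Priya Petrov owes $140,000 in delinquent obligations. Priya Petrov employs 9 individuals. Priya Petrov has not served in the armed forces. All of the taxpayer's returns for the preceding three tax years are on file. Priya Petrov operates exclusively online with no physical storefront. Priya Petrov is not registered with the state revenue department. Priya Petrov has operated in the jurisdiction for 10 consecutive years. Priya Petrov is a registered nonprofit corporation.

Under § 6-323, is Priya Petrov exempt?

(a) not (nonprofit) — not satisfied.
(i) ≥ 4 yrs in jurisdiction — holds.
(A) has storefront — fails.
(B) ≥60% agricultural — not satisfied.
(C) no delinquency — not satisfied.
So (ii) is not satisfied (F OR F OR F).
(iii) not (in enterprise zone) — satisfied.
(b): T AND F AND T → false.
(i) returns current — holds.
(ii) veteran — not satisfied.
So (c) is not satisfied (T AND F).
So (1) is not satisfied (F OR F OR F).
(2) ≤ 23 employees — met.
So Overall is not satisfied (F AND T).

No — not exempt.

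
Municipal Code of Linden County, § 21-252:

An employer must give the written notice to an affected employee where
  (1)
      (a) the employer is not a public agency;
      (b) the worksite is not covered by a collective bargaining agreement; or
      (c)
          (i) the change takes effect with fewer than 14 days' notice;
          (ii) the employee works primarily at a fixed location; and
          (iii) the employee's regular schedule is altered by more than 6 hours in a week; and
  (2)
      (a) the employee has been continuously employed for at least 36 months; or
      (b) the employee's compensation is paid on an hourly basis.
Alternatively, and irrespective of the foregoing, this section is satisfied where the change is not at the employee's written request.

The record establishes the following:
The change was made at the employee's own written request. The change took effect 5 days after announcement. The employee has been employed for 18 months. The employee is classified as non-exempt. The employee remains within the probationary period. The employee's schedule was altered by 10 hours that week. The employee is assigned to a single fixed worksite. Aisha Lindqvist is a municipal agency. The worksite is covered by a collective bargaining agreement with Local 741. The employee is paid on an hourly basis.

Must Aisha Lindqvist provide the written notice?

(a) not (public agency) — not met.
(b) no CBA — fails.
(i) < 14 days' notice — holds.
(ii) fixed location — holds.
(iii) schedule shift > 6h — met.
So (c) is satisfied (T AND T AND T).
So (1) is satisfied (F OR F OR T).
(a) tenure ≥ 36 mo. — not met.
(b) hourly-paid — satisfied.
(2) = F OR T = true.
Overall: T AND T → true.
Exception (not employee-requested) — not satisfied.
Result: main true OR exception false → true.

Yes — required.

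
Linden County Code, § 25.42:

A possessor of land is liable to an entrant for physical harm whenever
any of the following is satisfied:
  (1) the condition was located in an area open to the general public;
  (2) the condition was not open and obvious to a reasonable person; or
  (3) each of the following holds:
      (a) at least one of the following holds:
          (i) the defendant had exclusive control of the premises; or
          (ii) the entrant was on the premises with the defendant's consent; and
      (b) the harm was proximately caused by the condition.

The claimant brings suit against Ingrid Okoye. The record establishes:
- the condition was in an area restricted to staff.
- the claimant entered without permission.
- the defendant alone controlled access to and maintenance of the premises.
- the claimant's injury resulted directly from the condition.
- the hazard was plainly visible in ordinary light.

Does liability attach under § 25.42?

Yes — liable.

(1) public area — not met.
(2) not open/obvious — fails.
(i) exclusive control — satisfied.
(ii) consent to enter — fails.
(a): T OR F → true.
(b) proximate cause — satisfied.
(3) = T AND T = true.
So Overall is satisfied (F OR F OR T).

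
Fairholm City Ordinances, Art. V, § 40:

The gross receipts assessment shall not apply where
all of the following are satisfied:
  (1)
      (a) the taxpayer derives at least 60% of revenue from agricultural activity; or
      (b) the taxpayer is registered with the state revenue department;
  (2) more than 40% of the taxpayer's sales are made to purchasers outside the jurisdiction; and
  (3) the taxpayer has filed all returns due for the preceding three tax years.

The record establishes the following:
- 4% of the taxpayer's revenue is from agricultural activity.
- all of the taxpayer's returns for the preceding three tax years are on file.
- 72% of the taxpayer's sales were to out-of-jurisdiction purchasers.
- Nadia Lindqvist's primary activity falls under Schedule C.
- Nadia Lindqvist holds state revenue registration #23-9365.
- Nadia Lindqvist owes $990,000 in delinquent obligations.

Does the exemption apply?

Yes — exempt.

(a) ≥60% agricultural — not satisfied.
(b) state-registered — satisfied.
So (1) is satisfied (F OR T).
(2) >40% out-of-jur. sales — holds.
(3) returns current — holds.
Overall: T AND T AND T → true.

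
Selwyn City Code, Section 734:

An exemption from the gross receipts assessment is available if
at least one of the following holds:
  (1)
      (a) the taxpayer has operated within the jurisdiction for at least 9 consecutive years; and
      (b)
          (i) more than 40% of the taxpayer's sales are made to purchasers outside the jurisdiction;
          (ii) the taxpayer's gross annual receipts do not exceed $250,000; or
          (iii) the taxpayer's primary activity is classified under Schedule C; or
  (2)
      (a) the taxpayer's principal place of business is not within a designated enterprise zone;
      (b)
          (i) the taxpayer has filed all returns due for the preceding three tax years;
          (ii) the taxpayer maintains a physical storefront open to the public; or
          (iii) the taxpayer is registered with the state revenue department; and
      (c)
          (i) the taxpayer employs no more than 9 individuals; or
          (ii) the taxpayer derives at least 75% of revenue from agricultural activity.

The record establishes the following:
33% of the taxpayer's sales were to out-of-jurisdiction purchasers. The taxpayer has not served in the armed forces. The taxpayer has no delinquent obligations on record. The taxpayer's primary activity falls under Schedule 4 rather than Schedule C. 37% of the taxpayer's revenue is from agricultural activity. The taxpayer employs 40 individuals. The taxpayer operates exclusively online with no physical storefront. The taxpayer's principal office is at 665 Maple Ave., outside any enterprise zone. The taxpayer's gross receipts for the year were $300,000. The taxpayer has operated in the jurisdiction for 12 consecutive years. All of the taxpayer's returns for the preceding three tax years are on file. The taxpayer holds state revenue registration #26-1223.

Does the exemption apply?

No — not exempt.

(a) ≥ 9 yrs in jurisdiction — met.
(i) >40% out-of-jur. sales — not satisfied.
(ii) receipts ≤ $250,000 — fails.
(iii) Schedule C activity — not satisfied.
So (b) is not satisfied (F OR F OR F).
So (1) is not satisfied (T AND F).
(a) not (in enterprise zone) — satisfied.
(i) returns current — satisfied.
(ii) has storefront — not satisfied.
(iii) state-registered — met.
So (b) is satisfied (T OR F OR T).
(i) ≤ 9 employees — not satisfied.
(ii) ≥75% agricultural — not satisfied.
(c): F OR F → false.
So (2) is not satisfied (T AND T AND F).
So Overall is not satisfied (F OR F).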